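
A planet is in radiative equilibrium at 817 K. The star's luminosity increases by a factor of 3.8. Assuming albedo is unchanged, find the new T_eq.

T_eq ≈ 1140 K

T_eq ∝ L^(1/4) · d^(−1/2).
T′ = 817 × 3.8^(1/4) = 1140 K.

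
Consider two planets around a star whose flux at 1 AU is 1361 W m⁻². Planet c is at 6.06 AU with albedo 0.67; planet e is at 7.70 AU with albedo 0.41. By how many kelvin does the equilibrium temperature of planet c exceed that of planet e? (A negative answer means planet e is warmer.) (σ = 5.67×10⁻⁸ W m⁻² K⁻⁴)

ΔT ≈ -2.2 K

T_eq = [S₀(1−A)/(4σd²)]^(1/4), so T ∝ (1−A)^(1/4) / √d.
T₁ = [1361×0.33/(4×5.67×10⁻⁸×6.06²)]^(1/4) = 85.69 K.
T₂ = [1361×0.59/(4×5.67×10⁻⁸×7.70²)]^(1/4) = 87.91 K.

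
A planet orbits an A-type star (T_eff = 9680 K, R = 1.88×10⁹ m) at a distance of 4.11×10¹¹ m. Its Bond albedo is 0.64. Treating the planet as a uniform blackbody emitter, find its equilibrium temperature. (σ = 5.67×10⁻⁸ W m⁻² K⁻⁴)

T_eq ≈ 359 K

L = 4πR_⋆²σT_⋆⁴ = 4π(1.88×10⁹)² × 5.67×10⁻⁸ × (9680)⁴ = 2.21×10²⁸ W.
S = L/(4πd²) = 1.04×10⁴ W m⁻².
Energy balance: absorbed = emitted ⇒ πR²·S(1−A) = 4πR²·σT_eq⁴, so T_eq⁴ = S(1−A)/(4σ).
T_eq = [1.04×10⁴ × 0.36 / (4 × 5.67×10⁻⁸)]^(1/4) = (1.65×10¹⁰)^(1/4) = 359 K.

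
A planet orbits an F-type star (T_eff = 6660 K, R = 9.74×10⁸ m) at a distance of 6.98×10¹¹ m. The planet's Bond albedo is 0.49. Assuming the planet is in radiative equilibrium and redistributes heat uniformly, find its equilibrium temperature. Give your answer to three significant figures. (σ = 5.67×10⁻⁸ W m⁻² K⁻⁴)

L = 4πR_⋆²σT_⋆⁴ = 4π(9.74×10⁸)² × 5.67×10⁻⁸ × (6660)⁴ = 1.33×10²⁷ W.
S = L/(4πd²) = 217 W m⁻².
Energy balance: absorbed = emitted ⇒ πR²·S(1−A) = 4πR²·σT_eq⁴, so T_eq⁴ = S(1−A)/(4σ).
T_eq = [217 × 0.51 / (4 × 5.67×10⁻⁸)]^(1/4) = (4.88×10⁸)^(1/4) = 149 K.

T_eq ≈ 149 K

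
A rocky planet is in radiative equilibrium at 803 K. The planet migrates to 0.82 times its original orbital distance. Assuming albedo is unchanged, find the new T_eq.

T_eq ∝ L^(1/4) · d^(−1/2).
T′ = 803 / 0.82^(1/2) = 887 K.

T_eq ≈ 887 K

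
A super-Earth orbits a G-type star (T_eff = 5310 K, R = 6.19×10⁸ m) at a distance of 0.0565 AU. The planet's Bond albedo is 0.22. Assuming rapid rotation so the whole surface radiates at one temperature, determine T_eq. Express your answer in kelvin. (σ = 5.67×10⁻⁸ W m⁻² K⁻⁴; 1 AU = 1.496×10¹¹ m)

d = 0.0565 AU = 8.45×10⁹ m.
L = 4πR_⋆²σT_⋆⁴ = 4π(6.19×10⁸)² × 5.67×10⁻⁸ × (5310)⁴ = 2.17×10²⁶ W.
S = L/(4πd²) = 2.42×10⁵ W m⁻².
Energy balance: absorbed = emitted ⇒ πR²·S(1−A) = 4πR²·σT_eq⁴, so T_eq⁴ = S(1−A)/(4σ).
T_eq = [2.42×10⁵ × 0.78 / (4 × 5.67×10⁻⁸)]^(1/4) = (8.31×10¹¹)^(1/4) = 955 K.

T_eq ≈ 955 K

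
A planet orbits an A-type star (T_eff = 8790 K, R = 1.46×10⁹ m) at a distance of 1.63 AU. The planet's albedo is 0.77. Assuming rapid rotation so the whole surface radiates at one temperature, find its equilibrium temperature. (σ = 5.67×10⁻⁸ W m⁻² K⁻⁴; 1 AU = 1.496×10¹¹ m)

d = 1.63 AU = 2.44×10¹¹ m.
L = 4πR_⋆²σT_⋆⁴ = 4π(1.46×10⁹)² × 5.67×10⁻⁸ × (8790)⁴ = 9.07×10²⁷ W.
S = L/(4πd²) = 1.21×10⁴ W m⁻².
Energy balance: absorbed = emitted ⇒ πR²·S(1−A) = 4πR²·σT_eq⁴, so T_eq⁴ = S(1−A)/(4σ).
T_eq = [1.21×10⁴ × 0.23 / (4 × 5.67×10⁻⁸)]^(1/4) = (1.23×10¹⁰)^(1/4) = 333 K.

T_eq ≈ 333 K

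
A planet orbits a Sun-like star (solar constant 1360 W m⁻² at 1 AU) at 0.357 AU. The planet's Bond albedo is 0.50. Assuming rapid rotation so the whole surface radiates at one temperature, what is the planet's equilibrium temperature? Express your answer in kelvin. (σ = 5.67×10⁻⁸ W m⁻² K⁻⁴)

Flux at 0.357 AU: S = 1360/0.357² = 1.07×10⁴ W m⁻².
Energy balance: absorbed = emitted ⇒ πR²·S(1−A) = 4πR²·σT_eq⁴, so T_eq⁴ = S(1−A)/(4σ).
T_eq = [1.07×10⁴ × 0.50 / (4 × 5.67×10⁻⁸)]^(1/4) = (2.35×10¹⁰)^(1/4) = 392 K.

T_eq ≈ 392 K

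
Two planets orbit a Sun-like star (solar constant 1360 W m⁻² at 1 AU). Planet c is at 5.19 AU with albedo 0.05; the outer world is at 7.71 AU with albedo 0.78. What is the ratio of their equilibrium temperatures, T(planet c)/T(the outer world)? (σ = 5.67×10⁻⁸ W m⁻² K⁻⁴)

T₁/T₂ ≈ 1.757

T_eq = [S₀(1−A)/(4σd²)]^(1/4), so T ∝ (1−A)^(1/4) / √d.
T₁ = [1360×0.95/(4×5.67×10⁻⁸×5.19²)]^(1/4) = 120.59 K.
T₂ = [1360×0.22/(4×5.67×10⁻⁸×7.71²)]^(1/4) = 68.64 K.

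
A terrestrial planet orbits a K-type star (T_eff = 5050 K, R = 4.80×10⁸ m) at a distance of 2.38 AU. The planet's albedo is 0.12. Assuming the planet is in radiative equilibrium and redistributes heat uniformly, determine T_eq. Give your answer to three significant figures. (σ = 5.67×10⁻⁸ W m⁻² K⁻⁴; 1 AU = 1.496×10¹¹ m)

T_eq ≈ 127 K

d = 2.38 AU = 3.56×10¹¹ m.
L = 4πR_⋆²σT_⋆⁴ = 4π(4.80×10⁸)² × 5.67×10⁻⁸ × (5050)⁴ = 1.07×10²⁶ W.
S = L/(4πd²) = 67.0 W m⁻².
Energy balance: absorbed = emitted ⇒ πR²·S(1−A) = 4πR²·σT_eq⁴, so T_eq⁴ = S(1−A)/(4σ).
T_eq = [67.0 × 0.88 / (4 × 5.67×10⁻⁸)]^(1/4) = (2.60×10⁸)^(1/4) = 127 K.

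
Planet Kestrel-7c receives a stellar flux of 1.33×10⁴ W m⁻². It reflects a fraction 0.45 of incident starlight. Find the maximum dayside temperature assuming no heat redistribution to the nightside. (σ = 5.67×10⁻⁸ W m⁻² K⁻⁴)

T_ss ≈ 599 K

With no redistribution each surface element balances locally: S(1−A) = σT⁴.
T = [1.33×10⁴ × 0.55 / 5.67×10⁻⁸]^(1/4) = (1.29×10¹¹)^(1/4) = 599 K.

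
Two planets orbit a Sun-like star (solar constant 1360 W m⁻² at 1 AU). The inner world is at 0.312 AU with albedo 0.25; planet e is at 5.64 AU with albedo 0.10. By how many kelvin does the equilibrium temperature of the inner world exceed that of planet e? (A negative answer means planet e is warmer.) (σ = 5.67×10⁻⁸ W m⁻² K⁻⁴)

T_eq = [S₀(1−A)/(4σd²)]^(1/4), so T ∝ (1−A)^(1/4) / √d.
T₁ = [1360×0.75/(4×5.67×10⁻⁸×0.312²)]^(1/4) = 463.62 K.
T₂ = [1360×0.90/(4×5.67×10⁻⁸×5.64²)]^(1/4) = 114.13 K.

ΔT ≈ 349.5 K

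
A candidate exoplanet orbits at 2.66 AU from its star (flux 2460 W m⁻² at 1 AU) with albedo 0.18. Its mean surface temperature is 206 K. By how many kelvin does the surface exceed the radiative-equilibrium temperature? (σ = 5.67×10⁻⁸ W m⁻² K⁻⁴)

ΔT ≈ 17.7 K

S = 2460/2.66² = 347.7 W m⁻².
T_eq = [S(1−A)/(4σ)]^(1/4) = [347.7×0.82/(4×5.67×10⁻⁸)]^(1/4) = 188.3 K.
ΔT = T_surf − T_eq = 206 − 188.3.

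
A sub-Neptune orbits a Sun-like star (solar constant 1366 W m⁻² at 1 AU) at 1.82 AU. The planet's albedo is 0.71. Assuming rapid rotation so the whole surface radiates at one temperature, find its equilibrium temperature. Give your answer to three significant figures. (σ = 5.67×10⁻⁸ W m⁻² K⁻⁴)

Flux at 1.82 AU: S = 1366/1.82² = 412 W m⁻².
Energy balance: absorbed = emitted ⇒ πR²·S(1−A) = 4πR²·σT_eq⁴, so T_eq⁴ = S(1−A)/(4σ).
T_eq = [412 × 0.29 / (4 × 5.67×10⁻⁸)]^(1/4) = (5.27×10⁸)^(1/4) = 152 K.

T_eq ≈ 152 K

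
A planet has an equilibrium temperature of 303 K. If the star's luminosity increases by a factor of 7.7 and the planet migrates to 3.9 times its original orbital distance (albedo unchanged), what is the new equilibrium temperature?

T_eq ≈ 256 K

T_eq ∝ L^(1/4) · d^(−1/2).
T′ = 303 × 7.7^(1/4) / 3.9^(1/2) = 256 K.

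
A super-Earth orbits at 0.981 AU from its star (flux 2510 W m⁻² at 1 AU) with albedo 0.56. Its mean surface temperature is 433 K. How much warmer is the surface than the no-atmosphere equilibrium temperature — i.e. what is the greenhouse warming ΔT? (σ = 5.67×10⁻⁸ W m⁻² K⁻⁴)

S = 2510/0.981² = 2608 W m⁻².
T_eq = [S(1−A)/(4σ)]^(1/4) = [2608×0.44/(4×5.67×10⁻⁸)]^(1/4) = 266.7 K.
ΔT = T_surf − T_eq = 433 − 266.7.

ΔT ≈ 166.3 K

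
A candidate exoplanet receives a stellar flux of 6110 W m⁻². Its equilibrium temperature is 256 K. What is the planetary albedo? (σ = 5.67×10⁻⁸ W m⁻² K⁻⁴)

A ≈ 0.84

From T_eq⁴ = S(1−A)/(4σ): 1−A = 4σT_eq⁴/S.
1−A = 4 × 5.67×10⁻⁸ × (256)⁴ / 6110 = 0.159.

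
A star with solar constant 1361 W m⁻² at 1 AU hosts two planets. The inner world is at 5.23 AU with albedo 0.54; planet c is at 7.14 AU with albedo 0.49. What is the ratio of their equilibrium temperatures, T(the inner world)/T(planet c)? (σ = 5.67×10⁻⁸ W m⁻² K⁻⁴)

T₁/T₂ ≈ 1.139

T_eq = [S₀(1−A)/(4σd²)]^(1/4), so T ∝ (1−A)^(1/4) / √d.
T₁ = [1361×0.46/(4×5.67×10⁻⁸×5.23²)]^(1/4) = 100.23 K.
T₂ = [1361×0.51/(4×5.67×10⁻⁸×7.14²)]^(1/4) = 88.02 K.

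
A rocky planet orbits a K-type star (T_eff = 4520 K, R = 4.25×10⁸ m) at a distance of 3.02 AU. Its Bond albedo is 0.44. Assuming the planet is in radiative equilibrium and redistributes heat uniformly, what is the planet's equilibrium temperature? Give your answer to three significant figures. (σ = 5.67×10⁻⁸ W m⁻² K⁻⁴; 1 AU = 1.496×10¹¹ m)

T_eq ≈ 84.8 K

d = 3.02 AU = 4.52×10¹¹ m.
L = 4πR_⋆²σT_⋆⁴ = 4π(4.25×10⁸)² × 5.67×10⁻⁸ × (4520)⁴ = 5.37×10²⁵ W.
S = L/(4πd²) = 20.9 W m⁻².
Energy balance: absorbed = emitted ⇒ πR²·S(1−A) = 4πR²·σT_eq⁴, so T_eq⁴ = S(1−A)/(4σ).
T_eq = [20.9 × 0.56 / (4 × 5.67×10⁻⁸)]^(1/4) = (5.17×10⁷)^(1/4) = 84.8 K.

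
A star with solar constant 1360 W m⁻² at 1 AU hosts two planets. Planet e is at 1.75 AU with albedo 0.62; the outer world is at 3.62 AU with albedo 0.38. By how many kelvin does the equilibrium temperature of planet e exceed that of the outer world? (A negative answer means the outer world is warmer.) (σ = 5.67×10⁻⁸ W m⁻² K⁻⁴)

ΔT ≈ 35.4 K

T_eq = [S₀(1−A)/(4σd²)]^(1/4), so T ∝ (1−A)^(1/4) / √d.
T₁ = [1360×0.38/(4×5.67×10⁻⁸×1.75²)]^(1/4) = 165.16 K.
T₂ = [1360×0.62/(4×5.67×10⁻⁸×3.62²)]^(1/4) = 129.78 K.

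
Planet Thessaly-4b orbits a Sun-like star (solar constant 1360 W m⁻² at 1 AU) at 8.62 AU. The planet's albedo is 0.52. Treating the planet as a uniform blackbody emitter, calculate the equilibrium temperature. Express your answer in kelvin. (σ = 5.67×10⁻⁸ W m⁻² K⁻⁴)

T_eq ≈ 78.9 K

Flux at 8.62 AU: S = 1360/8.62² = 18.3 W m⁻².
Energy balance: absorbed = emitted ⇒ πR²·S(1−A) = 4πR²·σT_eq⁴, so T_eq⁴ = S(1−A)/(4σ).
T_eq = [18.3 × 0.48 / (4 × 5.67×10⁻⁸)]^(1/4) = (3.87×10⁷)^(1/4) = 78.9 K.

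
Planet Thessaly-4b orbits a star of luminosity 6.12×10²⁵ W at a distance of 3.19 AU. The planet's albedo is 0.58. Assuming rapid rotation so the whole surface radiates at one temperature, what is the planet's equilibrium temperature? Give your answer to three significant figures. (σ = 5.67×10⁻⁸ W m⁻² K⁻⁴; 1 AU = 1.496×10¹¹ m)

d = 3.19 AU = 4.77×10¹¹ m.
Flux: S = L/(4πd²) = 6.12×10²⁵/(4π×(4.77×10¹¹)²) = 21.4 W m⁻².
Energy balance: absorbed = emitted ⇒ πR²·S(1−A) = 4πR²·σT_eq⁴, so T_eq⁴ = S(1−A)/(4σ).
T_eq = [21.4 × 0.42 / (4 × 5.67×10⁻⁸)]^(1/4) = (3.96×10⁷)^(1/4) = 79.3 K.

T_eq ≈ 79.3 K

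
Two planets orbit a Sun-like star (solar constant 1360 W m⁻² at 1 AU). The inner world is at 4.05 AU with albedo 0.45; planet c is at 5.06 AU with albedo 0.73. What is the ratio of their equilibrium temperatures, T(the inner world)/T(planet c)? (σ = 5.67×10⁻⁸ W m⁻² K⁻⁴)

T₁/T₂ ≈ 1.335

T_eq = [S₀(1−A)/(4σd²)]^(1/4), so T ∝ (1−A)^(1/4) / √d.
T₁ = [1360×0.55/(4×5.67×10⁻⁸×4.05²)]^(1/4) = 119.08 K.
T₂ = [1360×0.27/(4×5.67×10⁻⁸×5.06²)]^(1/4) = 89.17 K.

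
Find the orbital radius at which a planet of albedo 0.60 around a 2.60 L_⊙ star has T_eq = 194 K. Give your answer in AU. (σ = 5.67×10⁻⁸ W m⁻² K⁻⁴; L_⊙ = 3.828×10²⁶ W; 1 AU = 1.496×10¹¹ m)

d ≈ 2.10 AU

L = 2.60 × 3.828×10²⁶ = 9.95×10²⁶ W.
From T_eq⁴ = L(1−A)/(16πσd²): d = √[L(1−A)/(16πσT_eq⁴)].
d = √[9.95×10²⁶ × 0.40 / (16π × 5.67×10⁻⁸ × (194)⁴)] = 3.14×10¹¹ m = 2.10 AU.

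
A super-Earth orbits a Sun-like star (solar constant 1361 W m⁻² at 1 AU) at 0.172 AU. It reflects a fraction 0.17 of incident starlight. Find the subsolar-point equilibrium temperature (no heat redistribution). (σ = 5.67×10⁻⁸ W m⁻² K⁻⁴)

T_ss ≈ 906 K

Flux at 0.172 AU: S = 1361/0.172² = 4.60×10⁴ W m⁻².
At the subsolar point the surface absorbs S(1−A) and emits σT⁴ per unit area — no factor of 4, since only the local patch is in balance.
T = [4.60×10⁴ × 0.83 / 5.67×10⁻⁸]^(1/4) = (6.73×10¹¹)^(1/4) = 906 K.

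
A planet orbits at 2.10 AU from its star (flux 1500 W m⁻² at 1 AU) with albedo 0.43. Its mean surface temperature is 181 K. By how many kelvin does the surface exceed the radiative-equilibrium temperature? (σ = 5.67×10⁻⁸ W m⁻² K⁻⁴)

S = 1500/2.10² = 340.1 W m⁻².
T_eq = [S(1−A)/(4σ)]^(1/4) = [340.1×0.57/(4×5.67×10⁻⁸)]^(1/4) = 171.0 K.
ΔT = T_surf − T_eq = 181 − 171.0.

ΔT ≈ 10.0 K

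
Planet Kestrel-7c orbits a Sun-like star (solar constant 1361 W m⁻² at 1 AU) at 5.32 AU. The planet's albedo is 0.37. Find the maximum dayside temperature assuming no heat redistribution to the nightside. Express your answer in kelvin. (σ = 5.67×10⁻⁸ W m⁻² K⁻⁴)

T_ss ≈ 152 K

Flux at 5.32 AU: S = 1361/5.32² = 48.1 W m⁻².
With no redistribution each surface element balances locally: S(1−A) = σT⁴.
T = [48.1 × 0.63 / 5.67×10⁻⁸]^(1/4) = (5.34×10⁸)^(1/4) = 152 K.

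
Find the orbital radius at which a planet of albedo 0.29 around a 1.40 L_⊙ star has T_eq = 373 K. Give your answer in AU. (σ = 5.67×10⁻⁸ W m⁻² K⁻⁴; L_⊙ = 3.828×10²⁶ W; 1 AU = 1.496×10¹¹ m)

L = 1.40 × 3.828×10²⁶ = 5.36×10²⁶ W.
From T_eq⁴ = L(1−A)/(16πσd²): d = √[L(1−A)/(16πσT_eq⁴)].
d = √[5.36×10²⁶ × 0.71 / (16π × 5.67×10⁻⁸ × (373)⁴)] = 8.30×10¹⁰ m = 0.555 AU.

d ≈ 0.555 AU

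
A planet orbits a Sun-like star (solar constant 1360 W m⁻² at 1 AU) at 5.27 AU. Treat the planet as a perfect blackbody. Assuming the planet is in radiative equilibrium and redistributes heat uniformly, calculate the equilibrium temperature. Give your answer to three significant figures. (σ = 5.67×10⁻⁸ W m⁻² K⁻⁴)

T_eq ≈ 121 K

Flux at 5.27 AU: S = 1360/5.27² = 49.0 W m⁻².
Energy balance: absorbed = emitted ⇒ πR²·S(1−A) = 4πR²·σT_eq⁴, so T_eq⁴ = S(1−A)/(4σ).
T_eq = [49.0 × 1.00 / (4 × 5.67×10⁻⁸)]^(1/4) = (2.16×10⁸)^(1/4) = 121 K.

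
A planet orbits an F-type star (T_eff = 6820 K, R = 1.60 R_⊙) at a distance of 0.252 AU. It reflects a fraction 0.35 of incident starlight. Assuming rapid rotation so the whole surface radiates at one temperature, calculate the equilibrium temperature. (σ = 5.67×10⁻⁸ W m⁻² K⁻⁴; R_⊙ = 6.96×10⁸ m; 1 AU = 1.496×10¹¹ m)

T_eq ≈ 744 K

R_⋆ = 1.60 × 6.96×10⁸ = 1.11×10⁹ m.
d = 0.252 AU = 3.77×10¹⁰ m.
L = 4πR_⋆²σT_⋆⁴ = 4π(1.11×10⁹)² × 5.67×10⁻⁸ × (6820)⁴ = 1.91×10²⁷ W.
S = L/(4πd²) = 1.07×10⁵ W m⁻².
Energy balance: absorbed = emitted ⇒ πR²·S(1−A) = 4πR²·σT_eq⁴, so T_eq⁴ = S(1−A)/(4σ).
T_eq = [1.07×10⁵ × 0.65 / (4 × 5.67×10⁻⁸)]^(1/4) = (3.07×10¹¹)^(1/4) = 744 K.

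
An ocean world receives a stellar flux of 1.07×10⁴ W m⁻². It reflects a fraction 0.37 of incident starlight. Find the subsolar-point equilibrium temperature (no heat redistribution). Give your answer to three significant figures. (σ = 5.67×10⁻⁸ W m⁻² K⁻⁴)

At the subsolar point the surface absorbs S(1−A) and emits σT⁴ per unit area — no factor of 4, since only the local patch is in balance.
T = [1.07×10⁴ × 0.63 / 5.67×10⁻⁸]^(1/4) = (1.19×10¹¹)^(1/4) = 587 K.

T_ss ≈ 587 K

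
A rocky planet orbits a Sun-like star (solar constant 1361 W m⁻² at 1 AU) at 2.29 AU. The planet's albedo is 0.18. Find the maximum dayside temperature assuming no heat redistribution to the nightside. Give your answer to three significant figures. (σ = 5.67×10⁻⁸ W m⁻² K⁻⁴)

Flux at 2.29 AU: S = 1361/2.29² = 260 W m⁻².
With no redistribution each surface element balances locally: S(1−A) = σT⁴.
T = [260 × 0.82 / 5.67×10⁻⁸]^(1/4) = (3.75×10⁹)^(1/4) = 248 K.

T_ss ≈ 248 K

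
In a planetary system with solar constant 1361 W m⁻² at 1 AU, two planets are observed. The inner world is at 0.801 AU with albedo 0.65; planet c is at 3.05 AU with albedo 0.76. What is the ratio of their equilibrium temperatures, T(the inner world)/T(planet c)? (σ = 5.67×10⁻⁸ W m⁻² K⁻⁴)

T_eq = [S₀(1−A)/(4σd²)]^(1/4), so T ∝ (1−A)^(1/4) / √d.
T₁ = [1361×0.35/(4×5.67×10⁻⁸×0.801²)]^(1/4) = 239.20 K.
T₂ = [1361×0.24/(4×5.67×10⁻⁸×3.05²)]^(1/4) = 111.55 K.

T₁/T₂ ≈ 2.144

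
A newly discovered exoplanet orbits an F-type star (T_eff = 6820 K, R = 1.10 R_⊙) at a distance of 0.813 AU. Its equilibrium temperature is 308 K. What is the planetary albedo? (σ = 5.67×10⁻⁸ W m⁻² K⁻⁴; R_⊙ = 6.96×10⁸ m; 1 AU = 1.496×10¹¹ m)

A ≈ 0.58

R_⋆ = 1.10 × 6.96×10⁸ = 7.66×10⁸ m.
d = 0.813 AU = 1.22×10¹¹ m.
L = 4πR_⋆²σT_⋆⁴ = 4π(7.66×10⁸)² × 5.67×10⁻⁸ × (6820)⁴ = 9.04×10²⁶ W.
S = L/(4πd²) = 4860 W m⁻².
From T_eq⁴ = S(1−A)/(4σ): 1−A = 4σT_eq⁴/S.
1−A = 4 × 5.67×10⁻⁸ × (308)⁴ / 4860 = 0.420.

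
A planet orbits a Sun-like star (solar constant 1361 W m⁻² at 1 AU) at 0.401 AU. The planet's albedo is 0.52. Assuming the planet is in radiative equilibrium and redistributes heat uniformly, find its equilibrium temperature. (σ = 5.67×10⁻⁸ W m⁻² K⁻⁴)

T_eq ≈ 366 K

Flux at 0.401 AU: S = 1361/0.401² = 8460 W m⁻².
Energy balance: absorbed = emitted ⇒ πR²·S(1−A) = 4πR²·σT_eq⁴, so T_eq⁴ = S(1−A)/(4σ).
T_eq = [8460 × 0.48 / (4 × 5.67×10⁻⁸)]^(1/4) = (1.79×10¹⁰)^(1/4) = 366 K.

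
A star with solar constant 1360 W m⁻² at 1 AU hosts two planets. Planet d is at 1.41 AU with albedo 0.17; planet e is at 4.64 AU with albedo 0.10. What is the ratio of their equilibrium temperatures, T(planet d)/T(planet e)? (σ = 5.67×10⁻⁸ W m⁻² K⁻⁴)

T_eq = [S₀(1−A)/(4σd²)]^(1/4), so T ∝ (1−A)^(1/4) / √d.
T₁ = [1360×0.83/(4×5.67×10⁻⁸×1.41²)]^(1/4) = 223.68 K.
T₂ = [1360×0.90/(4×5.67×10⁻⁸×4.64²)]^(1/4) = 125.83 K.

T₁/T₂ ≈ 1.778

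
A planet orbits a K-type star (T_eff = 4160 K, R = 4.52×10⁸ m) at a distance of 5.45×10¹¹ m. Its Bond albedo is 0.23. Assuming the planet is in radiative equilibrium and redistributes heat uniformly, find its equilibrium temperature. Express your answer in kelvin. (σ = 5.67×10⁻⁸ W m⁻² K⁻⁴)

L = 4πR_⋆²σT_⋆⁴ = 4π(4.52×10⁸)² × 5.67×10⁻⁸ × (4160)⁴ = 4.36×10²⁵ W.
S = L/(4πd²) = 11.7 W m⁻².
Energy balance: absorbed = emitted ⇒ πR²·S(1−A) = 4πR²·σT_eq⁴, so T_eq⁴ = S(1−A)/(4σ).
T_eq = [11.7 × 0.77 / (4 × 5.67×10⁻⁸)]^(1/4) = (3.97×10⁷)^(1/4) = 79.4 K.

T_eq ≈ 79.4 K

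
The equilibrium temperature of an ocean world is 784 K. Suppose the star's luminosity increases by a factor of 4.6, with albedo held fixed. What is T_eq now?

T_eq ≈ 1150 K

T_eq ∝ L^(1/4) · d^(−1/2).
T′ = 784 × 4.6^(1/4) = 1150 K.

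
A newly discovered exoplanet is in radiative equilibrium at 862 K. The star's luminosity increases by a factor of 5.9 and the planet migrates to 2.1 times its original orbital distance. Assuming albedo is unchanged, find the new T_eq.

T_eq ∝ L^(1/4) · d^(−1/2).
T′ = 862 × 5.9^(1/4) / 2.1^(1/2) = 927 K.

T_eq ≈ 927 K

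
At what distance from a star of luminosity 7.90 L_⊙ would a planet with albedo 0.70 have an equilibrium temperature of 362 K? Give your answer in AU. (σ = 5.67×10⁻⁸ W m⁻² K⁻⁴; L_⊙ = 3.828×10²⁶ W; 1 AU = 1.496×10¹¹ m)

L = 7.90 × 3.828×10²⁶ = 3.02×10²⁷ W.
From T_eq⁴ = L(1−A)/(16πσd²): d = √[L(1−A)/(16πσT_eq⁴)].
d = √[3.02×10²⁷ × 0.30 / (16π × 5.67×10⁻⁸ × (362)⁴)] = 1.36×10¹¹ m = 0.910 AU.

d ≈ 0.910 AU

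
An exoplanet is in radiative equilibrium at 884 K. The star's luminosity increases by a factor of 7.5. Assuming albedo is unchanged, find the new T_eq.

T_eq ∝ L^(1/4) · d^(−1/2).
T′ = 884 × 7.5^(1/4) = 1460 K.

T_eq ≈ 1460 K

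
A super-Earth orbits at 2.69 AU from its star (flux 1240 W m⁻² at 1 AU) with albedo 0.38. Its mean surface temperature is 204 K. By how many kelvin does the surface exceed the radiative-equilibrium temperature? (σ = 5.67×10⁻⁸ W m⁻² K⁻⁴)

ΔT ≈ 56.9 K

S = 1240/2.69² = 171.4 W m⁻².
T_eq = [S(1−A)/(4σ)]^(1/4) = [171.4×0.62/(4×5.67×10⁻⁸)]^(1/4) = 147.1 K.
ΔT = T_surf − T_eq = 204 − 147.1.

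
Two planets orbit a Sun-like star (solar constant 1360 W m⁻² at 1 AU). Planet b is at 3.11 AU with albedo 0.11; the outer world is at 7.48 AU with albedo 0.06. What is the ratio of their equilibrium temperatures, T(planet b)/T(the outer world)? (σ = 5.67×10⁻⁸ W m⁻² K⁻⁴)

T_eq = [S₀(1−A)/(4σd²)]^(1/4), so T ∝ (1−A)^(1/4) / √d.
T₁ = [1360×0.89/(4×5.67×10⁻⁸×3.11²)]^(1/4) = 153.26 K.
T₂ = [1360×0.94/(4×5.67×10⁻⁸×7.48²)]^(1/4) = 100.19 K.

T₁/T₂ ≈ 1.530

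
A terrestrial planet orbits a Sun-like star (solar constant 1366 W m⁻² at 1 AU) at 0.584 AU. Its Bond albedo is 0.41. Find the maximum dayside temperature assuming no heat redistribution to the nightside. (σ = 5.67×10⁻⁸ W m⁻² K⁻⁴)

T_ss ≈ 452 K

Flux at 0.584 AU: S = 1366/0.584² = 4010 W m⁻².
With no redistribution each surface element balances locally: S(1−A) = σT⁴.
T = [4010 × 0.59 / 5.67×10⁻⁸]^(1/4) = (4.17×10¹⁰)^(1/4) = 452 K.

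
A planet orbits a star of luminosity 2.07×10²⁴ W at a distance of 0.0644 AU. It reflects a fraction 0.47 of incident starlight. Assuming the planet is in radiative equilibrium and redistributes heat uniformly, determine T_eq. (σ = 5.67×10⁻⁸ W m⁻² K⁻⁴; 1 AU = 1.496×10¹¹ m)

d = 0.0644 AU = 9.63×10⁹ m.
Flux: S = L/(4πd²) = 2.07×10²⁴/(4π×(9.63×10⁹)²) = 1770 W m⁻².
Energy balance: absorbed = emitted ⇒ πR²·S(1−A) = 4πR²·σT_eq⁴, so T_eq⁴ = S(1−A)/(4σ).
T_eq = [1770 × 0.53 / (4 × 5.67×10⁻⁸)]^(1/4) = (4.15×10⁹)^(1/4) = 254 K.

T_eq ≈ 254 K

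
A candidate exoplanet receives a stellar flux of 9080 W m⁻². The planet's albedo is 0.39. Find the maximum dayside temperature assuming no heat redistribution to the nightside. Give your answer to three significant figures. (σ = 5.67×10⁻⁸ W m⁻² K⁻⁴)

With no redistribution each surface element balances locally: S(1−A) = σT⁴.
T = [9080 × 0.61 / 5.67×10⁻⁸]^(1/4) = (9.77×10¹⁰)^(1/4) = 559 K.

T_ss ≈ 559 K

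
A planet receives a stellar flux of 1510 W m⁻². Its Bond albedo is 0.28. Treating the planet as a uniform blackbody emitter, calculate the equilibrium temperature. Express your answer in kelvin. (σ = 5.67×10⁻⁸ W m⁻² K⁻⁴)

T_eq ≈ 263 K

Energy balance: absorbed = emitted ⇒ πR²·S(1−A) = 4πR²·σT_eq⁴, so T_eq⁴ = S(1−A)/(4σ).
T_eq = [1510 × 0.72 / (4 × 5.67×10⁻⁸)]^(1/4) = (4.79×10⁹)^(1/4) = 263 K.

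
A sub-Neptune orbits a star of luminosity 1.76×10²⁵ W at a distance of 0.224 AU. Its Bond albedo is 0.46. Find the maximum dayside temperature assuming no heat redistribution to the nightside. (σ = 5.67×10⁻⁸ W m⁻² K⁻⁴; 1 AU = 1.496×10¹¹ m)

T_ss ≈ 330 K

d = 0.224 AU = 3.35×10¹⁰ m.
Flux: S = L/(4πd²) = 1.76×10²⁵/(4π×(3.35×10¹⁰)²) = 1250 W m⁻².
With no redistribution each surface element balances locally: S(1−A) = σT⁴.
T = [1250 × 0.54 / 5.67×10⁻⁸]^(1/4) = (1.19×10¹⁰)^(1/4) = 330 K.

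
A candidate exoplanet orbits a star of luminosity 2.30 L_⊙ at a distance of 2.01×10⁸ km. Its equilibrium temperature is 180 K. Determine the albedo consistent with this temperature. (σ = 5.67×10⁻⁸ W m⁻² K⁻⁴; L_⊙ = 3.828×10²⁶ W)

d = 2.01×10⁸ km = 2.01×10¹¹ m.
L = 2.30 × 3.828×10²⁶ = 8.80×10²⁶ W.
Flux: S = L/(4πd²) = 8.80×10²⁶/(4π×(2.01×10¹¹)²) = 1730 W m⁻².
From T_eq⁴ = S(1−A)/(4σ): 1−A = 4σT_eq⁴/S.
1−A = 4 × 5.67×10⁻⁸ × (180)⁴ / 1730 = 0.137.

A ≈ 0.86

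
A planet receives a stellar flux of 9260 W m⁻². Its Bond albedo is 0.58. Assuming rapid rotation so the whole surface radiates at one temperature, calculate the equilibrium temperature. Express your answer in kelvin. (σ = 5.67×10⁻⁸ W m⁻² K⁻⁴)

T_eq ≈ 362 K

Energy balance: absorbed = emitted ⇒ πR²·S(1−A) = 4πR²·σT_eq⁴, so T_eq⁴ = S(1−A)/(4σ).
T_eq = [9260 × 0.42 / (4 × 5.67×10⁻⁸)]^(1/4) = (1.71×10¹⁰)^(1/4) = 362 K.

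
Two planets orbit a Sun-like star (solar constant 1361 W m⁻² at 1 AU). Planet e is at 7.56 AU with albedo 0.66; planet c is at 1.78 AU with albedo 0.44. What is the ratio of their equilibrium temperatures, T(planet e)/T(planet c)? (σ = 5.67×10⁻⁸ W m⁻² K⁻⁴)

T_eq = [S₀(1−A)/(4σd²)]^(1/4), so T ∝ (1−A)^(1/4) / √d.
T₁ = [1361×0.34/(4×5.67×10⁻⁸×7.56²)]^(1/4) = 77.30 K.
T₂ = [1361×0.56/(4×5.67×10⁻⁸×1.78²)]^(1/4) = 180.46 K.

T₁/T₂ ≈ 0.428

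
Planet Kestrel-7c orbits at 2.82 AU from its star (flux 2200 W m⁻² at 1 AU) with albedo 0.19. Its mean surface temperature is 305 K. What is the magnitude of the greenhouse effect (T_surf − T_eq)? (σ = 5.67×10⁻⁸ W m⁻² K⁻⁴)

S = 2200/2.82² = 276.6 W m⁻².
T_eq = [S(1−A)/(4σ)]^(1/4) = [276.6×0.81/(4×5.67×10⁻⁸)]^(1/4) = 177.3 K.
ΔT = T_surf − T_eq = 305 − 177.3.

ΔT ≈ 127.7 K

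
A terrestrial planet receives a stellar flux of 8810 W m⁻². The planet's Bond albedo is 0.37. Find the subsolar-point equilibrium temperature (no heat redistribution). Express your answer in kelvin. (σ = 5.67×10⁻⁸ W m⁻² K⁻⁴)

At the subsolar point the surface absorbs S(1−A) and emits σT⁴ per unit area — no factor of 4, since only the local patch is in balance.
T = [8810 × 0.63 / 5.67×10⁻⁸]^(1/4) = (9.79×10¹⁰)^(1/4) = 559 K.

T_ss ≈ 559 K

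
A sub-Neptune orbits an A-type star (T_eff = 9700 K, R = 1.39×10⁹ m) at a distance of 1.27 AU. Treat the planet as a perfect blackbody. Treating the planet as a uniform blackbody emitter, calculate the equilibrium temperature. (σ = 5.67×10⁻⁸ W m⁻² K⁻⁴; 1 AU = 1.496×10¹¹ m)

d = 1.27 AU = 1.90×10¹¹ m.
L = 4πR_⋆²σT_⋆⁴ = 4π(1.39×10⁹)² × 5.67×10⁻⁸ × (9700)⁴ = 1.22×10²⁸ W.
S = L/(4πd²) = 2.69×10⁴ W m⁻².
Energy balance: absorbed = emitted ⇒ πR²·S(1−A) = 4πR²·σT_eq⁴, so T_eq⁴ = S(1−A)/(4σ).
T_eq = [2.69×10⁴ × 1.00 / (4 × 5.67×10⁻⁸)]^(1/4) = (1.18×10¹¹)^(1/4) = 587 K.

T_eq ≈ 587 K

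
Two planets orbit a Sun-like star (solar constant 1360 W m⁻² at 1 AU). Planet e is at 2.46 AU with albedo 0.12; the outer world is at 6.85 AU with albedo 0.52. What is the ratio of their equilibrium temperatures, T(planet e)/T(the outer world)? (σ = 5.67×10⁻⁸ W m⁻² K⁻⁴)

T₁/T₂ ≈ 1.942

T_eq = [S₀(1−A)/(4σd²)]^(1/4), so T ∝ (1−A)^(1/4) / √d.
T₁ = [1360×0.88/(4×5.67×10⁻⁸×2.46²)]^(1/4) = 171.84 K.
T₂ = [1360×0.48/(4×5.67×10⁻⁸×6.85²)]^(1/4) = 88.50 K.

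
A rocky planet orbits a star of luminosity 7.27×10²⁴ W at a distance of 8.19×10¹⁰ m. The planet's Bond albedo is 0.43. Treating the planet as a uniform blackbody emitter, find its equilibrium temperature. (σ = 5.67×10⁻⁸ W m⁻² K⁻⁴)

T_eq ≈ 121 K

Flux: S = L/(4πd²) = 7.27×10²⁴/(4π×(8.19×10¹⁰)²) = 86.2 W m⁻².
Energy balance: absorbed = emitted ⇒ πR²·S(1−A) = 4πR²·σT_eq⁴, so T_eq⁴ = S(1−A)/(4σ).
T_eq = [86.2 × 0.57 / (4 × 5.67×10⁻⁸)]^(1/4) = (2.17×10⁸)^(1/4) = 121 K.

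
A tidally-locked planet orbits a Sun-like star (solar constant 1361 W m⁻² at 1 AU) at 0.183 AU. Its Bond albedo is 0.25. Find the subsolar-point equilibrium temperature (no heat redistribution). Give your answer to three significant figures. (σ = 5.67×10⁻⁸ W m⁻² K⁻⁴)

Flux at 0.183 AU: S = 1361/0.183² = 4.06×10⁴ W m⁻².
At the subsolar point the surface absorbs S(1−A) and emits σT⁴ per unit area — no factor of 4, since only the local patch is in balance.
T = [4.06×10⁴ × 0.75 / 5.67×10⁻⁸]^(1/4) = (5.38×10¹¹)^(1/4) = 856 K.

T_ss ≈ 856 K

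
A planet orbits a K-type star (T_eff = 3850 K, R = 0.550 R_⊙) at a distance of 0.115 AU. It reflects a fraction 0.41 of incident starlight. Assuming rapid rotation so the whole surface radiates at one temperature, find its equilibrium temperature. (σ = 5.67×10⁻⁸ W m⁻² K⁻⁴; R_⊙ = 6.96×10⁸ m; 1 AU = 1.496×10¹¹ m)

T_eq ≈ 356 K

R_⋆ = 0.550 × 6.96×10⁸ = 3.83×10⁸ m.
d = 0.115 AU = 1.72×10¹⁰ m.
L = 4πR_⋆²σT_⋆⁴ = 4π(3.83×10⁸)² × 5.67×10⁻⁸ × (3850)⁴ = 2.29×10²⁵ W.
S = L/(4πd²) = 6170 W m⁻².
Energy balance: absorbed = emitted ⇒ πR²·S(1−A) = 4πR²·σT_eq⁴, so T_eq⁴ = S(1−A)/(4σ).
T_eq = [6170 × 0.59 / (4 × 5.67×10⁻⁸)]^(1/4) = (1.60×10¹⁰)^(1/4) = 356 K.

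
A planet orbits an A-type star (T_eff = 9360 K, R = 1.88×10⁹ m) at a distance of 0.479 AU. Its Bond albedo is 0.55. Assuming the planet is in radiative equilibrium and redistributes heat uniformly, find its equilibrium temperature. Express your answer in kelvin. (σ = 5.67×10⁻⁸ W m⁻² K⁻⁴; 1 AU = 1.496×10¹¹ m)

T_eq ≈ 878 K

d = 0.479 AU = 7.17×10¹⁰ m.
L = 4πR_⋆²σT_⋆⁴ = 4π(1.88×10⁹)² × 5.67×10⁻⁸ × (9360)⁴ = 1.93×10²⁸ W.
S = L/(4πd²) = 3.00×10⁵ W m⁻².
Energy balance: absorbed = emitted ⇒ πR²·S(1−A) = 4πR²·σT_eq⁴, so T_eq⁴ = S(1−A)/(4σ).
T_eq = [3.00×10⁵ × 0.45 / (4 × 5.67×10⁻⁸)]^(1/4) = (5.94×10¹¹)^(1/4) = 878 K.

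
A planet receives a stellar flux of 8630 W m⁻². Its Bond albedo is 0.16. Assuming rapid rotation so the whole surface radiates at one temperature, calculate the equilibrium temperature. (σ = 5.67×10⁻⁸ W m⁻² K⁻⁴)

T_eq ≈ 423 K

Energy balance: absorbed = emitted ⇒ πR²·S(1−A) = 4πR²·σT_eq⁴, so T_eq⁴ = S(1−A)/(4σ).
T_eq = [8630 × 0.84 / (4 × 5.67×10⁻⁸)]^(1/4) = (3.20×10¹⁰)^(1/4) = 423 K.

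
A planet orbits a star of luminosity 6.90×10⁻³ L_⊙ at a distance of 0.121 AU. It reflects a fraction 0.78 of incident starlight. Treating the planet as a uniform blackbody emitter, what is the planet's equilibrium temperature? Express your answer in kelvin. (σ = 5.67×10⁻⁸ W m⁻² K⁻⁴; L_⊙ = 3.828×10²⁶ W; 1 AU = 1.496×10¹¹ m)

T_eq ≈ 158 K

d = 0.121 AU = 1.81×10¹⁰ m.
L = 6.90×10⁻³ × 3.828×10²⁶ = 2.64×10²⁴ W.
Flux: S = L/(4πd²) = 2.64×10²⁴/(4π×(1.81×10¹⁰)²) = 641 W m⁻².
Energy balance: absorbed = emitted ⇒ πR²·S(1−A) = 4πR²·σT_eq⁴, so T_eq⁴ = S(1−A)/(4σ).
T_eq = [641 × 0.22 / (4 × 5.67×10⁻⁸)]^(1/4) = (6.22×10⁸)^(1/4) = 158 K.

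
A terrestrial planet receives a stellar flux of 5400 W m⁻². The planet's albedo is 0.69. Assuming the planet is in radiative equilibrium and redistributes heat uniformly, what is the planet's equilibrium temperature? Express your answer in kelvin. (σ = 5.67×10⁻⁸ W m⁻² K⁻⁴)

T_eq ≈ 293 K

Energy balance: absorbed = emitted ⇒ πR²·S(1−A) = 4πR²·σT_eq⁴, so T_eq⁴ = S(1−A)/(4σ).
T_eq = [5400 × 0.31 / (4 × 5.67×10⁻⁸)]^(1/4) = (7.38×10⁹)^(1/4) = 293 K.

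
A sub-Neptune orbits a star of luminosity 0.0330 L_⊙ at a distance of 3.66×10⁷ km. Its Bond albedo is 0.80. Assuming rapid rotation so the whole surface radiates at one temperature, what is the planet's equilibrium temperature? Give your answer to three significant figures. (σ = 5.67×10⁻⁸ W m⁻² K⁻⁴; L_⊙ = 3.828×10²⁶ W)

d = 3.66×10⁷ km = 3.66×10¹⁰ m.
L = 0.0330 × 3.828×10²⁶ = 1.26×10²⁵ W.
Flux: S = L/(4πd²) = 1.26×10²⁵/(4π×(3.66×10¹⁰)²) = 750 W m⁻².
Energy balance: absorbed = emitted ⇒ πR²·S(1−A) = 4πR²·σT_eq⁴, so T_eq⁴ = S(1−A)/(4σ).
T_eq = [750 × 0.20 / (4 × 5.67×10⁻⁸)]^(1/4) = (6.62×10⁸)^(1/4) = 160 K.

T_eq ≈ 160 K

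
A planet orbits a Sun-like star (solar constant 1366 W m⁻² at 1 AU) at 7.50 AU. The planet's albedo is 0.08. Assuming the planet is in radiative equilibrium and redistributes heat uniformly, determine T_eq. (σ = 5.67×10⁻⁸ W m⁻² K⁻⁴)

Flux at 7.50 AU: S = 1366/7.50² = 24.3 W m⁻².
Energy balance: absorbed = emitted ⇒ πR²·S(1−A) = 4πR²·σT_eq⁴, so T_eq⁴ = S(1−A)/(4σ).
T_eq = [24.3 × 0.92 / (4 × 5.67×10⁻⁸)]^(1/4) = (9.85×10⁷)^(1/4) = 99.6 K.

T_eq ≈ 99.6 K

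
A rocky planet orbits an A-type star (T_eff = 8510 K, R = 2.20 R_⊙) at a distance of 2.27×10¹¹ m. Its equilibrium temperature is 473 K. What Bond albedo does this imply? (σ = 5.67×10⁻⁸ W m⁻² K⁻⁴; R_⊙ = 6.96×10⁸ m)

R_⋆ = 2.20 × 6.96×10⁸ = 1.53×10⁹ m.
L = 4πR_⋆²σT_⋆⁴ = 4π(1.53×10⁹)² × 5.67×10⁻⁸ × (8510)⁴ = 8.76×10²⁷ W.
S = L/(4πd²) = 1.35×10⁴ W m⁻².
From T_eq⁴ = S(1−A)/(4σ): 1−A = 4σT_eq⁴/S.
1−A = 4 × 5.67×10⁻⁸ × (473)⁴ / 1.35×10⁴ = 0.839.

A ≈ 0.16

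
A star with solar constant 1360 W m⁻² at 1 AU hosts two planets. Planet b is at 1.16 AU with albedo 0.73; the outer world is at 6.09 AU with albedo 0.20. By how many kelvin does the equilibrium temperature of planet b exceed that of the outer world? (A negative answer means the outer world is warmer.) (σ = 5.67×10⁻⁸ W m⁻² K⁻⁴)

ΔT ≈ 79.6 K

T_eq = [S₀(1−A)/(4σd²)]^(1/4), so T ∝ (1−A)^(1/4) / √d.
T₁ = [1360×0.27/(4×5.67×10⁻⁸×1.16²)]^(1/4) = 186.25 K.
T₂ = [1360×0.80/(4×5.67×10⁻⁸×6.09²)]^(1/4) = 106.64 K.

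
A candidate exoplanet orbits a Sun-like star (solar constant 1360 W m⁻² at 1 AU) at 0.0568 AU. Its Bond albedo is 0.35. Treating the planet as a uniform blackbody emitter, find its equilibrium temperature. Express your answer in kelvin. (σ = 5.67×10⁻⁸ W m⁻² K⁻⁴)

Flux at 0.0568 AU: S = 1360/0.0568² = 4.22×10⁵ W m⁻².
Energy balance: absorbed = emitted ⇒ πR²·S(1−A) = 4πR²·σT_eq⁴, so T_eq⁴ = S(1−A)/(4σ).
T_eq = [4.22×10⁵ × 0.65 / (4 × 5.67×10⁻⁸)]^(1/4) = (1.21×10¹²)^(1/4) = 1050 K.

T_eq ≈ 1050 K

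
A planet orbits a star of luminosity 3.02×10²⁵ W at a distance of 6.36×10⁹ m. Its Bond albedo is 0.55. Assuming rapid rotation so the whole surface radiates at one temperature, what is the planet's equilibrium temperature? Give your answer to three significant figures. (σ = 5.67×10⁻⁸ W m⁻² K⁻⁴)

Flux: S = L/(4πd²) = 3.02×10²⁵/(4π×(6.36×10⁹)²) = 5.94×10⁴ W m⁻².
Energy balance: absorbed = emitted ⇒ πR²·S(1−A) = 4πR²·σT_eq⁴, so T_eq⁴ = S(1−A)/(4σ).
T_eq = [5.94×10⁴ × 0.45 / (4 × 5.67×10⁻⁸)]^(1/4) = (1.18×10¹¹)^(1/4) = 586 K.

T_eq ≈ 586 K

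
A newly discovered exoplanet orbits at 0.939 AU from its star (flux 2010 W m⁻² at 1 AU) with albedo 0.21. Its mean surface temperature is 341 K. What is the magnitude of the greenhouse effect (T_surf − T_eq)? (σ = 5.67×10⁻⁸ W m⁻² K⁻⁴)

ΔT ≈ 42.5 K

S = 2010/0.939² = 2280 W m⁻².
T_eq = [S(1−A)/(4σ)]^(1/4) = [2280×0.79/(4×5.67×10⁻⁸)]^(1/4) = 298.5 K.
ΔT = T_surf − T_eq = 341 − 298.5.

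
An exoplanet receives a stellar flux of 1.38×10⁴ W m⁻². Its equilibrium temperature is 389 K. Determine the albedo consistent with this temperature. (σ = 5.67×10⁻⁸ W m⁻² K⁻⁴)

A ≈ 0.62

From T_eq⁴ = S(1−A)/(4σ): 1−A = 4σT_eq⁴/S.
1−A = 4 × 5.67×10⁻⁸ × (389)⁴ / 1.38×10⁴ = 0.376.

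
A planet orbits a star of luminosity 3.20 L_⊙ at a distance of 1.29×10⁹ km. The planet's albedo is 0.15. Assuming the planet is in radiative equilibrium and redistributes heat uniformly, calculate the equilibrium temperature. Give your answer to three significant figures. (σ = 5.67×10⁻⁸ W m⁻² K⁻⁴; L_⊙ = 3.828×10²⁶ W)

d = 1.29×10⁹ km = 1.29×10¹² m.
L = 3.20 × 3.828×10²⁶ = 1.22×10²⁷ W.
Flux: S = L/(4πd²) = 1.22×10²⁷/(4π×(1.29×10¹²)²) = 58.6 W m⁻².
Energy balance: absorbed = emitted ⇒ πR²·S(1−A) = 4πR²·σT_eq⁴, so T_eq⁴ = S(1−A)/(4σ).
T_eq = [58.6 × 0.85 / (4 × 5.67×10⁻⁸)]^(1/4) = (2.20×10⁸)^(1/4) = 122 K.

T_eq ≈ 122 K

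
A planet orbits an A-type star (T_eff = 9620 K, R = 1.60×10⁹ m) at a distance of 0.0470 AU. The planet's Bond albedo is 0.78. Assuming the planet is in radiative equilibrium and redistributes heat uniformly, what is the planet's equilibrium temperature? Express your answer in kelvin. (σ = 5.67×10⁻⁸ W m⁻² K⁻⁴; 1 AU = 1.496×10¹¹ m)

T_eq ≈ 2220 K

d = 0.0470 AU = 7.03×10⁹ m.
L = 4πR_⋆²σT_⋆⁴ = 4π(1.60×10⁹)² × 5.67×10⁻⁸ × (9620)⁴ = 1.56×10²⁸ W.
S = L/(4πd²) = 2.51×10⁷ W m⁻².
Energy balance: absorbed = emitted ⇒ πR²·S(1−A) = 4πR²·σT_eq⁴, so T_eq⁴ = S(1−A)/(4σ).
T_eq = [2.51×10⁷ × 0.22 / (4 × 5.67×10⁻⁸)]^(1/4) = (2.44×10¹³)^(1/4) = 2220 K.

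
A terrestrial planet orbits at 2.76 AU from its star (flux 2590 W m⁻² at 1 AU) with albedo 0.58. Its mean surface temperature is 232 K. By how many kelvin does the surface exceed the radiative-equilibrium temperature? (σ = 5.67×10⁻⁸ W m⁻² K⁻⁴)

S = 2590/2.76² = 340.0 W m⁻².
T_eq = [S(1−A)/(4σ)]^(1/4) = [340.0×0.42/(4×5.67×10⁻⁸)]^(1/4) = 158.4 K.
ΔT = T_surf − T_eq = 232 − 158.4.

ΔT ≈ 73.6 K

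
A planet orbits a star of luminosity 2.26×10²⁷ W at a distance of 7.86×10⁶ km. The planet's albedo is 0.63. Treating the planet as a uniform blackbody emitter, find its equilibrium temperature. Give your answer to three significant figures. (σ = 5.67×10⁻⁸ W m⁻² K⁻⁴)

d = 7.86×10⁶ km = 7.86×10⁹ m.
Flux: S = L/(4πd²) = 2.26×10²⁷/(4π×(7.86×10⁹)²) = 2.91×10⁶ W m⁻².
Energy balance: absorbed = emitted ⇒ πR²·S(1−A) = 4πR²·σT_eq⁴, so T_eq⁴ = S(1−A)/(4σ).
T_eq = [2.91×10⁶ × 0.37 / (4 × 5.67×10⁻⁸)]^(1/4) = (4.75×10¹²)^(1/4) = 1480 K.

T_eq ≈ 1480 K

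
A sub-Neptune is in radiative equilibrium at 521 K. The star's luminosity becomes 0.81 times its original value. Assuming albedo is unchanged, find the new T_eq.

T_eq ≈ 494 K

T_eq ∝ L^(1/4) · d^(−1/2).
T′ = 521 × 0.81^(1/4) = 494 K.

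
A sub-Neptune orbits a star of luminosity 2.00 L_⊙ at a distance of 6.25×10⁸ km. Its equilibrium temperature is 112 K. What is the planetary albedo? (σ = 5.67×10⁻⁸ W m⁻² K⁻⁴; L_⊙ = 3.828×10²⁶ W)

d = 6.25×10⁸ km = 6.25×10¹¹ m.
L = 2.00 × 3.828×10²⁶ = 7.66×10²⁶ W.
Flux: S = L/(4πd²) = 7.66×10²⁶/(4π×(6.25×10¹¹)²) = 156 W m⁻².
From T_eq⁴ = S(1−A)/(4σ): 1−A = 4σT_eq⁴/S.
1−A = 4 × 5.67×10⁻⁸ × (112)⁴ / 156 = 0.229.

A ≈ 0.77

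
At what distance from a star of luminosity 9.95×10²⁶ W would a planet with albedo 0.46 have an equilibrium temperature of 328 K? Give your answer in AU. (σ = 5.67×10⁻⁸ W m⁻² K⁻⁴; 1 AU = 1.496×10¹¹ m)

d ≈ 0.853 AU

From T_eq⁴ = L(1−A)/(16πσd²): d = √[L(1−A)/(16πσT_eq⁴)].
d = √[9.95×10²⁶ × 0.54 / (16π × 5.67×10⁻⁸ × (328)⁴)] = 1.28×10¹¹ m = 0.853 AU.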